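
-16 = -16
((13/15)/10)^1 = 13/150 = 0.09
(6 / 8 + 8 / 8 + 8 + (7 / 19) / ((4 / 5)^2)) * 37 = 116143 / 304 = 382.05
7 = 7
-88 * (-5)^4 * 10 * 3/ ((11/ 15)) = -2250000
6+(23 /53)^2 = 17383 /2809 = 6.19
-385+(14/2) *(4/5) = -1897/5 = -379.40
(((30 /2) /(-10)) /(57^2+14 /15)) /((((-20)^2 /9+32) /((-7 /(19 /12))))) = 0.00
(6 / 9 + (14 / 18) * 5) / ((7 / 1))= 41 / 63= 0.65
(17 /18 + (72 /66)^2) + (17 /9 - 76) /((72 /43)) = -42.13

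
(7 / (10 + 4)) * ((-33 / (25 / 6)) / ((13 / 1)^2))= -99 / 4225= -0.02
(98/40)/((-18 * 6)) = -49/2160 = -0.02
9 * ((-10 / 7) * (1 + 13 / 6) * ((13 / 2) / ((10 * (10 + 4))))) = -741 / 392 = -1.89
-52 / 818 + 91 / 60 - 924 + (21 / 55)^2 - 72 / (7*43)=-922.64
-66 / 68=-33 / 34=-0.97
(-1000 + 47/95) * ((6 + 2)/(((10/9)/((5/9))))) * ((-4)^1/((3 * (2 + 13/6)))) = 3038496/2375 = 1279.37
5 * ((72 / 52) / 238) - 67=-103604 / 1547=-66.97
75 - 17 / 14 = 1033 / 14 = 73.79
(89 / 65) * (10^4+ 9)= 890801 / 65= 13704.63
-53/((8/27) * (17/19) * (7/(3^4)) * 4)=-2202309/3808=-578.34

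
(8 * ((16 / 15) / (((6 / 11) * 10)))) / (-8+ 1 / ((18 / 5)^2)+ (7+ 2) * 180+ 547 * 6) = 12672 / 39642025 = 0.00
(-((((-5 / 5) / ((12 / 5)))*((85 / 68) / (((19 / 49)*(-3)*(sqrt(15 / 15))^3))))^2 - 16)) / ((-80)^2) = 118270511 / 47908454400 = 0.00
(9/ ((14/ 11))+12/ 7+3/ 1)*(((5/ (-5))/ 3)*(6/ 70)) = -33/ 98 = -0.34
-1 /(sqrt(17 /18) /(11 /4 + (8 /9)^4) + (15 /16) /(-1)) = 11017658880 * sqrt(34) /177547050769 + 627359042000 /532641152307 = 1.54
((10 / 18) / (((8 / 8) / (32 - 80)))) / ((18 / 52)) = -2080 / 27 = -77.04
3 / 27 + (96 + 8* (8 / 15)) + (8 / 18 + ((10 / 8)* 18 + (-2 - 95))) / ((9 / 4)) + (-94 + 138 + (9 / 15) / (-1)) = 8980 / 81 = 110.86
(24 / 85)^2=576 / 7225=0.08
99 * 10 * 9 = 8910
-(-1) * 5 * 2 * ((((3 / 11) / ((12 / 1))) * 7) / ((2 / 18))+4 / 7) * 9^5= 182166165 / 154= 1182897.18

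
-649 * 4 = -2596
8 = 8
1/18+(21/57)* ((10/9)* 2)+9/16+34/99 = 1.78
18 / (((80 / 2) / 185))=333 / 4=83.25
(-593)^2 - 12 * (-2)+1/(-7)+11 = 2461787/7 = 351683.86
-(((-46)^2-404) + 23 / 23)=-1713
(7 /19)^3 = 343 /6859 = 0.05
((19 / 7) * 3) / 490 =57 / 3430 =0.02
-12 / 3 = -4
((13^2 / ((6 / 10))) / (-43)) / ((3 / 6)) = -13.10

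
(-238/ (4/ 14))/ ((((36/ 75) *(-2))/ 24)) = 20825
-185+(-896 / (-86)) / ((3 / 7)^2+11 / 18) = -5181319 / 30143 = -171.89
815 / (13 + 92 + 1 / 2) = 1630 / 211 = 7.73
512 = 512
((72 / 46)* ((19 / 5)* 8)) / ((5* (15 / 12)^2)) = 87552 / 14375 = 6.09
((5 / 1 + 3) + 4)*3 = 36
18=18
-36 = -36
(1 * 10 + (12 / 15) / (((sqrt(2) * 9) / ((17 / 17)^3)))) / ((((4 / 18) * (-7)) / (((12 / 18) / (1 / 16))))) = -480 / 7 - 32 * sqrt(2) / 105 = -69.00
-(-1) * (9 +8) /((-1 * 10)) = -17 /10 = -1.70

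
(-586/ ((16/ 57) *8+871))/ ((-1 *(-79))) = -33402/ 3932225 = -0.01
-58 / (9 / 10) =-580 / 9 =-64.44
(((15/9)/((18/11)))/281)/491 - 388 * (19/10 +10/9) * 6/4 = -65283185911/37252170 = -1752.47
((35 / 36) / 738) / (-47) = -35 / 1248696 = -0.00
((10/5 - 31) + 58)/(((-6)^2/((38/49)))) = 551/882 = 0.62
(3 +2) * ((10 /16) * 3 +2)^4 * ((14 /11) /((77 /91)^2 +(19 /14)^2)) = 53533741807 /95434240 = 560.95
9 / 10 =0.90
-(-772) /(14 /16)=6176 /7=882.29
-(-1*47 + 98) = -51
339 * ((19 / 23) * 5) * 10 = 322050 / 23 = 14002.17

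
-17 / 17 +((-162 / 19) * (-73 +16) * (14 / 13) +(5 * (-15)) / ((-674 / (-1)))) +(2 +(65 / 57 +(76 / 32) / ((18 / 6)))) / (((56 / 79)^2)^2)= 537.85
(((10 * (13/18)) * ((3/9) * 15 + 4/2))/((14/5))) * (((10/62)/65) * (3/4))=0.03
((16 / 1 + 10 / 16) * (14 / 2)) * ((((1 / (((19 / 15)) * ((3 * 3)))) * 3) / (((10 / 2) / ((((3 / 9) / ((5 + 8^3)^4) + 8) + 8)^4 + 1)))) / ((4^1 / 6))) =3388335064373626380009517130942108784746122111723289 / 5627330734595141951803450561092909565653895896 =602121.19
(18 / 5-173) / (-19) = 847 / 95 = 8.92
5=5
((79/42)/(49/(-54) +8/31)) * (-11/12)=80817/30436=2.66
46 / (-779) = -46 / 779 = -0.06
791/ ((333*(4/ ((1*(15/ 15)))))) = 791/ 1332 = 0.59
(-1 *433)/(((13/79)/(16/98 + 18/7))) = -4583738/637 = -7195.82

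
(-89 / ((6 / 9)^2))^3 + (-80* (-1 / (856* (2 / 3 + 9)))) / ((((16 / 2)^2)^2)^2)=-209020677036834801 / 26029850624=-8030037.52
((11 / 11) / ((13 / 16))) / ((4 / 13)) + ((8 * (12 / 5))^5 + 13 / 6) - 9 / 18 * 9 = 2609194.30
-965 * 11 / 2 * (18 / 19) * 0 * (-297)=0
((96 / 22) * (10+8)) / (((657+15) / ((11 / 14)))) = 0.09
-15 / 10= -1.50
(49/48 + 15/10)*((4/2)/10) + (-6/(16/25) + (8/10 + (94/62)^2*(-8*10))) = -44274257/230640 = -191.96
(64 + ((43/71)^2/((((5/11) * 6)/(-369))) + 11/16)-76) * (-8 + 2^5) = -73727043/50410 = -1462.55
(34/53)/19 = 34/1007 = 0.03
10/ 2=5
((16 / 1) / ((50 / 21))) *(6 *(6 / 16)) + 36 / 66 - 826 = -810.33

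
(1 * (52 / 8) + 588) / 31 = 1189 / 62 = 19.18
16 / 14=8 / 7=1.14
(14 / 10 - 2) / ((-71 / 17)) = 51 / 355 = 0.14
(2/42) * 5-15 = -310/21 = -14.76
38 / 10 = 19 / 5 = 3.80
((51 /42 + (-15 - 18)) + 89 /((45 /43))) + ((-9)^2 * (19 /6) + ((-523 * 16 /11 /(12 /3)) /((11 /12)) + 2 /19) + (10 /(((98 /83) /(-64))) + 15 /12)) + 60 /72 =-8872575427 /20277180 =-437.56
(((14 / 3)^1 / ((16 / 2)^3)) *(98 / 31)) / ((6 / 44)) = 0.21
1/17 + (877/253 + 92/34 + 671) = 677.23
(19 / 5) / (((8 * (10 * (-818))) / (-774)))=7353 / 163600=0.04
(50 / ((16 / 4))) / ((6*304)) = 0.01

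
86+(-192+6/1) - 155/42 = -4355/42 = -103.69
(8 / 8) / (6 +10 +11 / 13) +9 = 1984 / 219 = 9.06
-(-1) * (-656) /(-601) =656 /601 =1.09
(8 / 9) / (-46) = -4 / 207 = -0.02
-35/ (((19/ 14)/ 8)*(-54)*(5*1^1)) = 392/ 513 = 0.76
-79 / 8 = -9.88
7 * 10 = 70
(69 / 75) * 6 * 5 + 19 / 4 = 647 / 20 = 32.35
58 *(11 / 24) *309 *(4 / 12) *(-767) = -25201319 / 12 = -2100109.92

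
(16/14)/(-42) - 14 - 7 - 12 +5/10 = -9563/294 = -32.53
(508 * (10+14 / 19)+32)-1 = 104221 / 19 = 5485.32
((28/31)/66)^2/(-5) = -196/5232645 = -0.00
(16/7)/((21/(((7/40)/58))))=1/3045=0.00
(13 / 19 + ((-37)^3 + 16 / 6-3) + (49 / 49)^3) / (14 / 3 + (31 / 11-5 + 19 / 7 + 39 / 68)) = -15117085984 / 1722863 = -8774.40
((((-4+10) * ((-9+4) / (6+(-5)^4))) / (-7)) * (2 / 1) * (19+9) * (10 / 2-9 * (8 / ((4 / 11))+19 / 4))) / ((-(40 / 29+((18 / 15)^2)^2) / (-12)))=-1538268750 / 4936313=-311.62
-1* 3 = -3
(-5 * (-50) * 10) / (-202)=-1250 / 101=-12.38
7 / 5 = 1.40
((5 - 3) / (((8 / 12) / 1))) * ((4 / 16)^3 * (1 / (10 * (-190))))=-3 / 121600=-0.00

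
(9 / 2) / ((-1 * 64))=-0.07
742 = 742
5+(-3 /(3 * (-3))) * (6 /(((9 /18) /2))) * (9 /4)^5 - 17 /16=465.26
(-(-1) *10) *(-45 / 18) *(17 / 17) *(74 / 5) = -370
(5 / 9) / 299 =5 / 2691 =0.00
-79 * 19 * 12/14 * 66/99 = -6004/7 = -857.71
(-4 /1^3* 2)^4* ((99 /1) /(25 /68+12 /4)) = 27574272 /229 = 120411.67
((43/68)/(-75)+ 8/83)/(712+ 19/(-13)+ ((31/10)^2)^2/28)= 1355208400/10998882317109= 0.00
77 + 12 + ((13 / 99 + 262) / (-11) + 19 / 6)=148837 / 2178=68.34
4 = 4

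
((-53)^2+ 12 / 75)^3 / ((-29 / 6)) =-2078263947713934 / 453125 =-4586513539.78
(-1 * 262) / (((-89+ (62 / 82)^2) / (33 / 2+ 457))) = 208539817 / 148648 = 1402.91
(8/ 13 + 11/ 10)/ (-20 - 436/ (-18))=2007/ 4940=0.41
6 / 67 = 0.09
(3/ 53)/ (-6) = -0.01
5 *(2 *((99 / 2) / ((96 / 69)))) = 11385 / 32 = 355.78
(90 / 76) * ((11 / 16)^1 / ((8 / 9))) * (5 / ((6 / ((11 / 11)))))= 7425 / 9728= 0.76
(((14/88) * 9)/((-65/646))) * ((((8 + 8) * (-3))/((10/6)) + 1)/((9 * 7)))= 44897/7150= 6.28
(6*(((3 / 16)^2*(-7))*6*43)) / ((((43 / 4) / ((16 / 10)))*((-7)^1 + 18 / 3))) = 567 / 10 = 56.70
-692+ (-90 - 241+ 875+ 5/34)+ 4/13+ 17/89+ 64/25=-142397893/983450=-144.79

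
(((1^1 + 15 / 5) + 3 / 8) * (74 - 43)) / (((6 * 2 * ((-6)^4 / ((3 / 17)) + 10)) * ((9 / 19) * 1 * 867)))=20615 / 5508793152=0.00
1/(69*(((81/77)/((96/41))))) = 2464/76383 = 0.03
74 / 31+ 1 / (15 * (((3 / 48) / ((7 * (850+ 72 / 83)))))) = 245291714 / 38595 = 6355.53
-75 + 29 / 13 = -946 / 13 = -72.77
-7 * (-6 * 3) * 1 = 126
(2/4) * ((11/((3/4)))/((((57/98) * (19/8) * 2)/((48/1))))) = 137984/1083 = 127.41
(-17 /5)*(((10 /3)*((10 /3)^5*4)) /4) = -3400000 /729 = -4663.92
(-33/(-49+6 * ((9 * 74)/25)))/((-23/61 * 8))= 50325/509864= 0.10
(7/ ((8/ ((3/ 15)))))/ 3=7/ 120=0.06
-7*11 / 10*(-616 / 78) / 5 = 11858 / 975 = 12.16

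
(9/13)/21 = 3/91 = 0.03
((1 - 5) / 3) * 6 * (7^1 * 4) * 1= -224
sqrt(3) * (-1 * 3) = -5.20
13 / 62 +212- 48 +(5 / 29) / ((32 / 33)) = 4729099 / 28768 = 164.39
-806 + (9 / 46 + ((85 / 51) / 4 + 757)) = -13355 / 276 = -48.39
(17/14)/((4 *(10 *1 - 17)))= -17/392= -0.04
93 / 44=2.11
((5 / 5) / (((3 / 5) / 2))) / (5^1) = 2 / 3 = 0.67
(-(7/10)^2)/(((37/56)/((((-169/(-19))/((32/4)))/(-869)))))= 57967/61090700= 0.00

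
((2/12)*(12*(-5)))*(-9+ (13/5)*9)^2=-10368/5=-2073.60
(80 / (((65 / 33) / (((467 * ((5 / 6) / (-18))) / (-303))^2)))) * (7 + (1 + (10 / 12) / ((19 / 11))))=1.75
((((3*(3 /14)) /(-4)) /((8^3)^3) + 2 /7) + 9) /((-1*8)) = -9970459793 /8589934592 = -1.16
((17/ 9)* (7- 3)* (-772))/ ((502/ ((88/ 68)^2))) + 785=29399059/ 38403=765.54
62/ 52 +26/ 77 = 3063/ 2002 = 1.53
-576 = -576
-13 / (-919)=13 / 919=0.01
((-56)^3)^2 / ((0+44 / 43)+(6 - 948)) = -663081058304 / 20231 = -32775495.94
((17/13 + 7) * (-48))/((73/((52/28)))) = -5184/511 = -10.14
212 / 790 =106 / 395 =0.27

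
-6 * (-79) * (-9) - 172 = -4438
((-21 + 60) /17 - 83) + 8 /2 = -1304 /17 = -76.71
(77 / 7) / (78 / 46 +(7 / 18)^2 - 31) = -81972 / 217249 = -0.38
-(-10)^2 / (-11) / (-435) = -20 / 957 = -0.02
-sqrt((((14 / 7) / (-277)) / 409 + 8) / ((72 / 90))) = -sqrt(513411021030) / 226586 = -3.16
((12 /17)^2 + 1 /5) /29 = 1009 /41905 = 0.02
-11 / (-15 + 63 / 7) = 11 / 6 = 1.83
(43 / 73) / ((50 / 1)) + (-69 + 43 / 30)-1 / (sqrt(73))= -369863 / 5475-sqrt(73) / 73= -67.67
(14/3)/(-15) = -14/45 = -0.31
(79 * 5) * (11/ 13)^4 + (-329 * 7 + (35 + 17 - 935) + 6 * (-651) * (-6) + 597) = 21049.49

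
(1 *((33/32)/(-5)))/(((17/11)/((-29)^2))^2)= -2824173033/46240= -61076.41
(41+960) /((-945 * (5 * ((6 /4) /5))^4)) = -2288 /10935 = -0.21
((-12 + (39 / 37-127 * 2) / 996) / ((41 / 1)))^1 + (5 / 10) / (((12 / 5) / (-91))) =-19397557 / 1007288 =-19.26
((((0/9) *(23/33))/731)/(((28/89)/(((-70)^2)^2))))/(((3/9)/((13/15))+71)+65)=0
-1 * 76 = -76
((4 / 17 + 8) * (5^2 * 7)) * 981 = 24034500 / 17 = 1413794.12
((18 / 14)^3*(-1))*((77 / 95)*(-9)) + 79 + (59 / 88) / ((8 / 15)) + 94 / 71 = 97.09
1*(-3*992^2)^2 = 8715437604864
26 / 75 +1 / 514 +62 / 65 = 1.30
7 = 7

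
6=6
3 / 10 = 0.30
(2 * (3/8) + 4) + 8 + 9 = 87/4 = 21.75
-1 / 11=-0.09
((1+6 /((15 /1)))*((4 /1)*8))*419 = 93856 /5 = 18771.20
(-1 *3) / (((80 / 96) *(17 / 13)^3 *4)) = -19773 / 49130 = -0.40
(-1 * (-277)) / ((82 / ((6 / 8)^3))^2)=201933 / 27541504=0.01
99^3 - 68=970231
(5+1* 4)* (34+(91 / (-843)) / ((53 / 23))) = 4550979 / 14893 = 305.58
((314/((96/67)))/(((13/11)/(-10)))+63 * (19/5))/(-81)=2519261/126360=19.94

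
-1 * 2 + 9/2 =5/2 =2.50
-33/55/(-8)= 3/40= 0.08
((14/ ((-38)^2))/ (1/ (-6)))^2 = 441/ 130321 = 0.00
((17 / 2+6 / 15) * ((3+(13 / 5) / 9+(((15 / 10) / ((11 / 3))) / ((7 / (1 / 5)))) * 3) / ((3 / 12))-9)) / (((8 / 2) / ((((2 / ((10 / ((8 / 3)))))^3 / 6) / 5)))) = 8478496 / 175415625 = 0.05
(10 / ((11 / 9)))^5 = 5904900000 / 161051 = 36664.78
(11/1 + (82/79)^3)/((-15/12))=-23899188/2465195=-9.69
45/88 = 0.51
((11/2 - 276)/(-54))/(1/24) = 1082/9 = 120.22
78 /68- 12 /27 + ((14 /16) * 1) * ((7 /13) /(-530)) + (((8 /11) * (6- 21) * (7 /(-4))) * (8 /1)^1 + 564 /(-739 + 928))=101569790851 /649368720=156.41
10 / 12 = 5 / 6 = 0.83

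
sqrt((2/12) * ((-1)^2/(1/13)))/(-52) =-sqrt(78)/312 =-0.03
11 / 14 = 0.79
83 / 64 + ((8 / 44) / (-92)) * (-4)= 21127 / 16192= 1.30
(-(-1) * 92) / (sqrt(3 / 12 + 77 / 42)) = 63.74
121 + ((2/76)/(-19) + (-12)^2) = 191329/722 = 265.00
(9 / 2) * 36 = 162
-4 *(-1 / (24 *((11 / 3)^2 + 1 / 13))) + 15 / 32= 12177 / 25312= 0.48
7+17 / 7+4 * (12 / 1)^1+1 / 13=5233 / 91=57.51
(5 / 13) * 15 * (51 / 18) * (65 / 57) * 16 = 17000 / 57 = 298.25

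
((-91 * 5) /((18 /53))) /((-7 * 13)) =265 /18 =14.72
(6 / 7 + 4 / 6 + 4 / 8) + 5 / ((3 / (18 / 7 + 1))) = 335 / 42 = 7.98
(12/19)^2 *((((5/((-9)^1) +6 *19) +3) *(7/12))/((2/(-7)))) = -94.83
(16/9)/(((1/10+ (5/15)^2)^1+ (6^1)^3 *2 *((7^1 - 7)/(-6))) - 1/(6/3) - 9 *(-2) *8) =80/6467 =0.01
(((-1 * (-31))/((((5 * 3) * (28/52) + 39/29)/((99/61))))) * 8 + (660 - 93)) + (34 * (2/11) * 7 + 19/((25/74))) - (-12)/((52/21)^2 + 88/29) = 25848785666919/36379003100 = 710.54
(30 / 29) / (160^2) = 3 / 74240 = 0.00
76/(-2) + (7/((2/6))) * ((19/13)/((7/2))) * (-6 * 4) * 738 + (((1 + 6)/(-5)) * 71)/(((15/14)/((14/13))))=-155458.53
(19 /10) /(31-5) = 19 /260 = 0.07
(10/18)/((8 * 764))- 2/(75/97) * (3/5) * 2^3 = -85371791/6876000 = -12.42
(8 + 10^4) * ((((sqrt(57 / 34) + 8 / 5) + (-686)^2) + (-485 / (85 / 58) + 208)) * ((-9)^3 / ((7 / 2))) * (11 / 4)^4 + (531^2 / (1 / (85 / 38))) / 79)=-400738269329669218347 / 7144760 - 13352284539 * sqrt(1938) / 3808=-56088570112465.79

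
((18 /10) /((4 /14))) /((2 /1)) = 63 /20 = 3.15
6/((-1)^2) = 6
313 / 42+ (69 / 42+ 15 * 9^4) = 2066906 / 21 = 98424.10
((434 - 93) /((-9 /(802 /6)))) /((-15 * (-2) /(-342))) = 2598079 /45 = 57735.09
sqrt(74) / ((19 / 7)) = 7*sqrt(74) / 19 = 3.17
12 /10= 6 /5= 1.20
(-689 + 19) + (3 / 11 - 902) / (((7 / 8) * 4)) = -10204 / 11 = -927.64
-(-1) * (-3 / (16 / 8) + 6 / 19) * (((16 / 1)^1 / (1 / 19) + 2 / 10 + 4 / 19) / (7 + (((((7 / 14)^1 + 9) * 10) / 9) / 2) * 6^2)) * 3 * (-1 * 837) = 653540481 / 142234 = 4594.83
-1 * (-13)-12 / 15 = 61 / 5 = 12.20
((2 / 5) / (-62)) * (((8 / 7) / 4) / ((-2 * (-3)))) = -1 / 3255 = -0.00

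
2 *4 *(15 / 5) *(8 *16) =3072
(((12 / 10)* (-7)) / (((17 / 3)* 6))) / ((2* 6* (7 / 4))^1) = -1 / 85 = -0.01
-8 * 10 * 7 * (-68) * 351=13366080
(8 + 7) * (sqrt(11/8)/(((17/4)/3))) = 12.42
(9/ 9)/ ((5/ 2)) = 2/ 5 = 0.40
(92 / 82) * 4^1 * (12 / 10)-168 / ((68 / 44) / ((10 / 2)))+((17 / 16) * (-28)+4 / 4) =-7902503 / 13940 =-566.89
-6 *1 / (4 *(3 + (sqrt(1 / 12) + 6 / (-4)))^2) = -54 / (sqrt(3) + 9)^2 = -0.47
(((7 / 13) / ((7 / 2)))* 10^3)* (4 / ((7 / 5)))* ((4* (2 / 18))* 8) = 1280000 / 819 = 1562.88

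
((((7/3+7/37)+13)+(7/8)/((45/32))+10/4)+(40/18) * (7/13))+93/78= 35021/1665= 21.03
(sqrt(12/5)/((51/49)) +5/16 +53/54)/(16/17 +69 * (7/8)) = 0.05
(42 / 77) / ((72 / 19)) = 19 / 132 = 0.14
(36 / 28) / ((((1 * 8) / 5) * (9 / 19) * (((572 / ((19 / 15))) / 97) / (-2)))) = -35017 / 48048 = -0.73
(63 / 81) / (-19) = -0.04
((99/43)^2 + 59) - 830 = -1415778/1849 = -765.70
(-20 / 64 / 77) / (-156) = 5 / 192192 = 0.00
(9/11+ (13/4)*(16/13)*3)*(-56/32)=-987/44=-22.43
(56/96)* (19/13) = 133/156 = 0.85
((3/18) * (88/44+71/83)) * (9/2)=2.14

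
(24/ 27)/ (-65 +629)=2/ 1269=0.00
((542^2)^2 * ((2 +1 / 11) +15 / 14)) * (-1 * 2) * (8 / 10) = -168107116431808 / 385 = -436641860861.84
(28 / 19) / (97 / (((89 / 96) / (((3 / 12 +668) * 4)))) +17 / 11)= 3916 / 743177533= 0.00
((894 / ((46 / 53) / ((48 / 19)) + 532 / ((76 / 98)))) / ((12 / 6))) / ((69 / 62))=11750736 / 20079667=0.59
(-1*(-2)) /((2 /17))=17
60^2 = 3600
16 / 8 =2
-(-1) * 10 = 10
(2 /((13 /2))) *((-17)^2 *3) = 3468 /13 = 266.77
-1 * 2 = -2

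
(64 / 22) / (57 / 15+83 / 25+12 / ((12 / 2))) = 0.32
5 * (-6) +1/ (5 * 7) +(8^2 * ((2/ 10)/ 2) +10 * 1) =-95/ 7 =-13.57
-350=-350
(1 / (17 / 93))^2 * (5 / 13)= 43245 / 3757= 11.51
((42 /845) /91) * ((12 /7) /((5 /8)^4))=294912 /48059375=0.01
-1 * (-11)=11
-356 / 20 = -89 / 5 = -17.80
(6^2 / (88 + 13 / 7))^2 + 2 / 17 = 0.28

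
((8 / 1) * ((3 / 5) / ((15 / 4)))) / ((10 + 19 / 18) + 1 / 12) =1152 / 10025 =0.11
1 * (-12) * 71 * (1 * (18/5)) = -15336/5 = -3067.20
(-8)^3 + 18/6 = -509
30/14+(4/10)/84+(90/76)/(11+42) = 229441/105735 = 2.17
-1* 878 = -878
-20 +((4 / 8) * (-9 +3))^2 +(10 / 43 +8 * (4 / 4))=-119 / 43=-2.77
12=12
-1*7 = -7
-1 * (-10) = 10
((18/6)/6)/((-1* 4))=-1/8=-0.12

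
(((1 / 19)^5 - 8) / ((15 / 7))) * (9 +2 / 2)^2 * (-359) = 995589835660 / 7428297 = 134026.66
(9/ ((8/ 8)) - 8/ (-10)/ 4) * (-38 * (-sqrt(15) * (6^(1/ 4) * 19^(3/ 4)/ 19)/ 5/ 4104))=23 * 2^(1/ 4) * sqrt(5) * 57^(3/ 4)/ 25650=0.05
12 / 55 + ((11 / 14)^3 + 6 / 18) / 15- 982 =-1333460501 / 1358280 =-981.73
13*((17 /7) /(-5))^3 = -63869 /42875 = -1.49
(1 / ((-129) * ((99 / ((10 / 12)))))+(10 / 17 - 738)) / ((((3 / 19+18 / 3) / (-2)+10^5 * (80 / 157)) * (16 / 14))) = -20057946590101 / 1583916959076408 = -0.01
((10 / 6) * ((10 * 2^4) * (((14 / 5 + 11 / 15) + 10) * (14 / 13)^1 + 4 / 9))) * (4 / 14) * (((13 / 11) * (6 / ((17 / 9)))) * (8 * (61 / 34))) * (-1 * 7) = -1372021760 / 3179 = -431589.10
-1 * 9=-9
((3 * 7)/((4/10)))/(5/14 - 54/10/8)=-14700/89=-165.17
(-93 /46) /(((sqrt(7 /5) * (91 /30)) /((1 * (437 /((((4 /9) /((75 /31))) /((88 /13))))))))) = -12696750 * sqrt(35) /8281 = -9070.76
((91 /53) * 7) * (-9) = -5733 /53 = -108.17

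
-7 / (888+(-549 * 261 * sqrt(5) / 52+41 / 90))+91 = 105618321900 * sqrt(5) / 203561659611929+18524145078476219 / 203561659611929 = 91.00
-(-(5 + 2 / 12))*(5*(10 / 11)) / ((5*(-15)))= -31 / 99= -0.31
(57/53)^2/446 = 3249/1252814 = 0.00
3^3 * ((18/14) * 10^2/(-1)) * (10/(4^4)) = -30375/224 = -135.60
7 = 7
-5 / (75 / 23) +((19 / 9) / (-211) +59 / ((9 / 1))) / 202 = -1439384 / 958995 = -1.50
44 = 44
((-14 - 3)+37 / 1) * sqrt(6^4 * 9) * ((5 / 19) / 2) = 284.21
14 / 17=0.82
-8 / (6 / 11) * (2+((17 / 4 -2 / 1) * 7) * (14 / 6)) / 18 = -1705 / 54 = -31.57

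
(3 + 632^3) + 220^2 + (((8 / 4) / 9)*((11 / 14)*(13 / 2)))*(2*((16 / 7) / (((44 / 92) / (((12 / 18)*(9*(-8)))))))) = 37115125993 / 147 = 252483850.29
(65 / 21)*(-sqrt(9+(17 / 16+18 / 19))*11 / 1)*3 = -715*sqrt(63593) / 532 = -338.92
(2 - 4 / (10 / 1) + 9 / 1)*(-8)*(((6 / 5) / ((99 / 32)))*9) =-81408 / 275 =-296.03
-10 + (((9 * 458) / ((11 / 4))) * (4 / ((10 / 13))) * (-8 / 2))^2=2940374391254 / 3025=972024592.15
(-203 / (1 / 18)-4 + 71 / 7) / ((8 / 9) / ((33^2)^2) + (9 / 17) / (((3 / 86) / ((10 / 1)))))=-4633221388455 / 192759600292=-24.04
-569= -569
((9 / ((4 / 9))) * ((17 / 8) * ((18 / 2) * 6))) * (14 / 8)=260253 / 64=4066.45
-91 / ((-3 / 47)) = 4277 / 3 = 1425.67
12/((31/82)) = 984/31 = 31.74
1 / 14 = 0.07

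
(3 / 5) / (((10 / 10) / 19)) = 57 / 5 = 11.40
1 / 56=0.02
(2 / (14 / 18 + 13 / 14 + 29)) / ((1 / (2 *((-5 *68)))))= -171360 / 3869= -44.29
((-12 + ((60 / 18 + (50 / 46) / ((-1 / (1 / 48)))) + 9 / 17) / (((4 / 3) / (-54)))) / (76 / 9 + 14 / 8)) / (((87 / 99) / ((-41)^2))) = -1046473126677 / 33291304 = -31433.83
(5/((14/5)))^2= 625/196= 3.19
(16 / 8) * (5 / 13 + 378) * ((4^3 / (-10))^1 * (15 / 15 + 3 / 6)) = -472224 / 65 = -7264.98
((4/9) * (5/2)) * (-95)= -105.56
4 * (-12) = -48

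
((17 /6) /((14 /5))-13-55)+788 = 60565 /84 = 721.01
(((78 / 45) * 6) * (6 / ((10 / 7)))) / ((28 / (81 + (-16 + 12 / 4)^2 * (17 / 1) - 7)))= 114933 / 25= 4597.32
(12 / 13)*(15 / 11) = 180 / 143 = 1.26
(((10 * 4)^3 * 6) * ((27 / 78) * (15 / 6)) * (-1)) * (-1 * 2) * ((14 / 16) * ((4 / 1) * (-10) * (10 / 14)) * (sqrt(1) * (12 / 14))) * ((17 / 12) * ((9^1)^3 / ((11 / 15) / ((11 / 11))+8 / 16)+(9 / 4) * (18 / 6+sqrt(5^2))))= -41376096000000 / 3367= -12288712800.71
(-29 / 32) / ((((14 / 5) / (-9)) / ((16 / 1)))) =1305 / 28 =46.61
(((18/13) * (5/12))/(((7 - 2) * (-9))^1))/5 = -1/390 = -0.00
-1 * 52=-52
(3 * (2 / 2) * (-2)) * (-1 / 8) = 0.75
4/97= 0.04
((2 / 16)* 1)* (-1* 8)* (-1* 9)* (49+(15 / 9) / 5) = 444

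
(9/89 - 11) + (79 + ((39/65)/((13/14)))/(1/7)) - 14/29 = 12102809/167765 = 72.14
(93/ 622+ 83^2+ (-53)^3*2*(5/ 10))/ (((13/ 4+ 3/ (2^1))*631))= -176632886/ 3728579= -47.37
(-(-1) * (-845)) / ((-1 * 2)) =845 / 2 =422.50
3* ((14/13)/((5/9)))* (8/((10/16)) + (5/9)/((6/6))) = 25242/325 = 77.67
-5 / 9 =-0.56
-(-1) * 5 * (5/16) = 25/16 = 1.56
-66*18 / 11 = -108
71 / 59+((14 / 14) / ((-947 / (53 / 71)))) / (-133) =1.20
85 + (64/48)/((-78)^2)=387856/4563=85.00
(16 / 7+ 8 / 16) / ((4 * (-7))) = -39 / 392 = -0.10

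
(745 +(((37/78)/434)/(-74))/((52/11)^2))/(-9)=-136388353799/1647644544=-82.78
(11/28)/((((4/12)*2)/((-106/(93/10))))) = -2915/434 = -6.72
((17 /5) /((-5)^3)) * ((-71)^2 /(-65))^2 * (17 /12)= -7343975809 /31687500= -231.76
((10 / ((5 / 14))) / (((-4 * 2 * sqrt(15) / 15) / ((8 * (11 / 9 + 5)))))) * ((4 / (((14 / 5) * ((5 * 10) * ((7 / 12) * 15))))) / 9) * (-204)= 49.94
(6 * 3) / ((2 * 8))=9 / 8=1.12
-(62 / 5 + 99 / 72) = -551 / 40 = -13.78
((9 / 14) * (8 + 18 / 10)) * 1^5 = 6.30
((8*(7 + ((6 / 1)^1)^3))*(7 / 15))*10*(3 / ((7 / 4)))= 14272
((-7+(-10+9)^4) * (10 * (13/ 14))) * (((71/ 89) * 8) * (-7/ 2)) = 110760/ 89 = 1244.49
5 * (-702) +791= -2719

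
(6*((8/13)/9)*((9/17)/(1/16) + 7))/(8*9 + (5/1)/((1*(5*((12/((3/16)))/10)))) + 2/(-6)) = 134656/1523795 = 0.09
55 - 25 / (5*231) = 12700 / 231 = 54.98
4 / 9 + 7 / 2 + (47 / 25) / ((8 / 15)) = 2689 / 360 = 7.47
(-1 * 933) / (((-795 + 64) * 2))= 933 / 1462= 0.64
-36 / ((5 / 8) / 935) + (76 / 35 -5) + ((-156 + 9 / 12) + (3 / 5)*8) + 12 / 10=-7561131 / 140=-54008.08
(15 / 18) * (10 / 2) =4.17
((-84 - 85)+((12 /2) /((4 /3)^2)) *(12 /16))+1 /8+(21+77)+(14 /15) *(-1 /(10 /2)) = -164473 /2400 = -68.53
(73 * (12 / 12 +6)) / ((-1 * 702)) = -0.73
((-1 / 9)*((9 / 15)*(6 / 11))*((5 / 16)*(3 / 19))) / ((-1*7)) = 3 / 11704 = 0.00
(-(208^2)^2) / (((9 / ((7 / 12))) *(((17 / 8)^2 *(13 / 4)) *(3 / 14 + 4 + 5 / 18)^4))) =-20302.19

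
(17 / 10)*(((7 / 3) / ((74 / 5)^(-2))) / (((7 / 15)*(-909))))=-46546 / 22725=-2.05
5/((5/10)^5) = 160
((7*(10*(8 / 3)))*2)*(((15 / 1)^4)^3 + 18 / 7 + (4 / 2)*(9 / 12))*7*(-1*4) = -1356281718750042560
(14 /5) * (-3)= -42 /5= -8.40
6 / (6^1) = 1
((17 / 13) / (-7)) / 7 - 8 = -5113 / 637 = -8.03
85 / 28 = 3.04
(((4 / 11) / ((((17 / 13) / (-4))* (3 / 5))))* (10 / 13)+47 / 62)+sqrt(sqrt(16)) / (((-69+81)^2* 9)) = -2503367 / 3756456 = -0.67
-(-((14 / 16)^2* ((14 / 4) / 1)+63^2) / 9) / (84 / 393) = 9513875 / 4608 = 2064.64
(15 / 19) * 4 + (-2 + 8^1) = 174 / 19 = 9.16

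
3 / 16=0.19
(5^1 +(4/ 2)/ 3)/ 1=17/ 3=5.67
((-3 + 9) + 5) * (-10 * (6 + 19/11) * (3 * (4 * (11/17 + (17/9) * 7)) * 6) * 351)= -297928800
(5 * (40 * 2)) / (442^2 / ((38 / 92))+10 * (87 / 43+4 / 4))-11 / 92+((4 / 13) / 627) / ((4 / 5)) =-658213082221 / 5573063113332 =-0.12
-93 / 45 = -31 / 15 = -2.07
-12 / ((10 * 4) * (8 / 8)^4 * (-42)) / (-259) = -1 / 36260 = -0.00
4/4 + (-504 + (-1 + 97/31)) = -15527/31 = -500.87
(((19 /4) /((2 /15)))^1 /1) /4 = 285 /32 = 8.91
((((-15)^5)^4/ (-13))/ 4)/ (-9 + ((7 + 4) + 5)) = -332525673007965087890625/ 364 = -913532068703200790908.31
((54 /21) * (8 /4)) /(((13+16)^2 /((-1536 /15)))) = -18432 /29435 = -0.63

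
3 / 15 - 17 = -84 / 5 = -16.80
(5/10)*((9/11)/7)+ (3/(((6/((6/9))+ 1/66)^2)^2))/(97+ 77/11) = 2095019823447/35845438378750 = 0.06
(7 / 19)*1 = 7 / 19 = 0.37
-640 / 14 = -320 / 7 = -45.71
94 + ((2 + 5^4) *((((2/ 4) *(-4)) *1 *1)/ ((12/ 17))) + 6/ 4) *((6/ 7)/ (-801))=179236/ 1869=95.90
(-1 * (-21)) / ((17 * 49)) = 3 / 119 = 0.03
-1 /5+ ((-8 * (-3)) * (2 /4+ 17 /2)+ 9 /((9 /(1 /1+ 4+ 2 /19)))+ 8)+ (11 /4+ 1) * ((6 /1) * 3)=56317 /190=296.41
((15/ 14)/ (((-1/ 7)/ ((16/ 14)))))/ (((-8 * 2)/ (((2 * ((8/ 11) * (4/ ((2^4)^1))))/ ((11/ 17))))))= 255/ 847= 0.30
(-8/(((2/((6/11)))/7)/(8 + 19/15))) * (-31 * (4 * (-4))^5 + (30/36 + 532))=-759089192036/165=-4600540557.79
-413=-413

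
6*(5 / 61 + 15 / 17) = 6000 / 1037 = 5.79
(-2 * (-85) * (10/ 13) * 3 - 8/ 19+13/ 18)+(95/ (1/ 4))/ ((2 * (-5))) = 1576591/ 4446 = 354.61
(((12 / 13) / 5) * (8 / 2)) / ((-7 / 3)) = -144 / 455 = -0.32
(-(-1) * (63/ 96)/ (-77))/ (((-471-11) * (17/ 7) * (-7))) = -3/ 2884288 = -0.00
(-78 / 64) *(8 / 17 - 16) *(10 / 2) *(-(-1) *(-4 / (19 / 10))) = -64350 / 323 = -199.23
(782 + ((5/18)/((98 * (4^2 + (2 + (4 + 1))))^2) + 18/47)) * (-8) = -6259.06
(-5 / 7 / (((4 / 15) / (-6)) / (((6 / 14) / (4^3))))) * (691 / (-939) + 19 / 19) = 0.03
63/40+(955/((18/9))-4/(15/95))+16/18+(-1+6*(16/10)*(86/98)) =8150651/17640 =462.06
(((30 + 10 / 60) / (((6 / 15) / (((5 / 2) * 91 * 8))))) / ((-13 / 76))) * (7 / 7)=-2407300 / 3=-802433.33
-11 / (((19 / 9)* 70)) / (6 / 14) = -33 / 190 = -0.17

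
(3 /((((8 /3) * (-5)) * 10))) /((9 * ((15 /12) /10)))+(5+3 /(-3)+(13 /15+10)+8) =22.85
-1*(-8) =8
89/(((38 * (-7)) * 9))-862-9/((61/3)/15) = -126856307/146034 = -868.68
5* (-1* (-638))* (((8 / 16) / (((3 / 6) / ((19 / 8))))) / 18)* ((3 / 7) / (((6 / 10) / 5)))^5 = 295947265625 / 1210104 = 244563.50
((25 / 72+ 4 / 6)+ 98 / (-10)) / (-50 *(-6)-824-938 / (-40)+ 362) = 3163 / 49878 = 0.06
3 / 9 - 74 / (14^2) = -13 / 294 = -0.04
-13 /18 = -0.72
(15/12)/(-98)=-5/392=-0.01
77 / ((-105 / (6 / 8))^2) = 11 / 2800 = 0.00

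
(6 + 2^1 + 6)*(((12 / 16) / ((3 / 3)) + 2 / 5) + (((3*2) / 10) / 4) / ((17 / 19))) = 1568 / 85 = 18.45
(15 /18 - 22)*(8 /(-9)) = 508 /27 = 18.81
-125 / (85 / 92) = -2300 / 17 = -135.29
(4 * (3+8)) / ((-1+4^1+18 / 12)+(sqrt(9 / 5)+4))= 7480 / 1409 -528 * sqrt(5) / 1409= 4.47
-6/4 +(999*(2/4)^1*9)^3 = 726815186259/8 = 90851898282.38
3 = 3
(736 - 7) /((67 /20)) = 14580 /67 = 217.61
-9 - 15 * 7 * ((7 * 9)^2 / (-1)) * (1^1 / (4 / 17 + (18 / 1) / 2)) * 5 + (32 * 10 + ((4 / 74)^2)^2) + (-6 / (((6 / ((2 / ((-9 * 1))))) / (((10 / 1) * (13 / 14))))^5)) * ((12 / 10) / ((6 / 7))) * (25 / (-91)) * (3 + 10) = 5344190389876508292720022 / 23653440230776584291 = 225937.13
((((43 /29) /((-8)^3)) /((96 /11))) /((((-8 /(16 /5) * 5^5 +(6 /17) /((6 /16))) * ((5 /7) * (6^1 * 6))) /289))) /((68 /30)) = 0.00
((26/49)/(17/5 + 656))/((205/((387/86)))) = 39/2207891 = 0.00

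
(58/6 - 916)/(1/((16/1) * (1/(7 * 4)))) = -517.90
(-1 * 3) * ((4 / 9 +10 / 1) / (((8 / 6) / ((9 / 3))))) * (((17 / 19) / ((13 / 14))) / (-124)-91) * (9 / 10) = 1768596417 / 306280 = 5774.44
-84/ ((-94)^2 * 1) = -21/ 2209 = -0.01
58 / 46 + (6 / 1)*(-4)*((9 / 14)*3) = -7249 / 161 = -45.02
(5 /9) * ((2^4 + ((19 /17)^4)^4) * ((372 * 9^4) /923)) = 1446815754503147984475409380 /44914280101240519607963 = 32212.82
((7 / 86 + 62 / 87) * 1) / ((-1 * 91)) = -0.01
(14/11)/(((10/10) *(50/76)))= 532/275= 1.93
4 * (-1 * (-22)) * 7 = 616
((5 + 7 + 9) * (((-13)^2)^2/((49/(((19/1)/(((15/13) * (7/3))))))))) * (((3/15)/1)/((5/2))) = 42327402/6125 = 6910.60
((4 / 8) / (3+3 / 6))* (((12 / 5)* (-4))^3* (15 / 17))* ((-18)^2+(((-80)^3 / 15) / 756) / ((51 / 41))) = -34076704768 / 1062075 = -32085.03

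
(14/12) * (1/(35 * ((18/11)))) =0.02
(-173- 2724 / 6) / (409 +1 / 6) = -3762 / 2455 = -1.53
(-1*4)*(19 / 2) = -38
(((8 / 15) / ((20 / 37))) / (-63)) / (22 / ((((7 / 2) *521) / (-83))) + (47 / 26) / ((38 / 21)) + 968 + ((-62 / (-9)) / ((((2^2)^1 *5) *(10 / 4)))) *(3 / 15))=-0.00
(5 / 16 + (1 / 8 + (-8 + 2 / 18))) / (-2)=1073 / 288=3.73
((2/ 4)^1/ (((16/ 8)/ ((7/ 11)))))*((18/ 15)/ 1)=21/ 110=0.19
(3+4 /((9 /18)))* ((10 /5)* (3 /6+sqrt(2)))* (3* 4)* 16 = 2112+4224* sqrt(2) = 8085.64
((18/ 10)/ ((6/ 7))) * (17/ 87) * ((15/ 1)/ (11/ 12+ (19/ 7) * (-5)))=-14994/ 30827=-0.49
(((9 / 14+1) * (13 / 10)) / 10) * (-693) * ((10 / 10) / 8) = -29601 / 1600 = -18.50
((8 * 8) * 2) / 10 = 64 / 5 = 12.80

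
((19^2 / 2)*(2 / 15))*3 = 361 / 5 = 72.20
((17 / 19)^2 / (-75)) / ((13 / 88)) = -25432 / 351975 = -0.07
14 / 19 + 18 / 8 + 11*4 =3571 / 76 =46.99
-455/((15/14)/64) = -81536/3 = -27178.67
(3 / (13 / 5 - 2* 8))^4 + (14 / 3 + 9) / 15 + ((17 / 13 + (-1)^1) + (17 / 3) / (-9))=20925105989 / 35365217355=0.59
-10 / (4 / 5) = -25 / 2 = -12.50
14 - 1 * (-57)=71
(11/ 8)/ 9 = 11/ 72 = 0.15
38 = 38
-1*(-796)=796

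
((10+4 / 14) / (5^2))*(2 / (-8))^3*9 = -81 / 1400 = -0.06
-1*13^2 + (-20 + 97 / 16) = -2927 / 16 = -182.94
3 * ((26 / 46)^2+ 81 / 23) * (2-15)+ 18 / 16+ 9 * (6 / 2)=-514959 / 4232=-121.68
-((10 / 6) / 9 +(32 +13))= -1220 / 27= -45.19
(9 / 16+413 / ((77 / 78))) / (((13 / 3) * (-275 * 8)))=-221193 / 5033600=-0.04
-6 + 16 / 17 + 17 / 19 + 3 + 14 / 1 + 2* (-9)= -1668 / 323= -5.16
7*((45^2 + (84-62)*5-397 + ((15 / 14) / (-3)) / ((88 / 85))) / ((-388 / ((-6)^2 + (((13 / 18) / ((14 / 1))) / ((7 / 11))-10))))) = -32830457179 / 40153344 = -817.63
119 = 119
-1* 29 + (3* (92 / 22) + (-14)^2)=1975 / 11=179.55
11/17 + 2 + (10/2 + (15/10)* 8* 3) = 742/17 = 43.65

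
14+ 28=42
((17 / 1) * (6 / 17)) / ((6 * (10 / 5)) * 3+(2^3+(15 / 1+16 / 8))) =6 / 61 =0.10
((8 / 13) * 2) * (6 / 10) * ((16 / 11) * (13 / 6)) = 128 / 55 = 2.33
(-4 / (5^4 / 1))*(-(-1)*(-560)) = 448 / 125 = 3.58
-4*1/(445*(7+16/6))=-12/12905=-0.00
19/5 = 3.80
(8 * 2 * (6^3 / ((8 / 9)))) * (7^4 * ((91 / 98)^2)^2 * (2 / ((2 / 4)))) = 27761292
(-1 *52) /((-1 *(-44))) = -13 /11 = -1.18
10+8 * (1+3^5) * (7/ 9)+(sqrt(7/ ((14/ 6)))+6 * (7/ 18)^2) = sqrt(3)+82573/ 54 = 1530.86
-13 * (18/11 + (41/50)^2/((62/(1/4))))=-145320383/6820000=-21.31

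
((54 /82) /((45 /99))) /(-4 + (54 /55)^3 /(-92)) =-227301525 /629180506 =-0.36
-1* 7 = -7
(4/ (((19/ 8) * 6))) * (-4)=-64/ 57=-1.12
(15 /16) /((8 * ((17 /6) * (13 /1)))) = 45 /14144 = 0.00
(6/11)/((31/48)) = 288/341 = 0.84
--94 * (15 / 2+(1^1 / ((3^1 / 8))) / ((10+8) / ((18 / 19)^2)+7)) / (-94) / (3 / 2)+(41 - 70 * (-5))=187950 / 487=385.93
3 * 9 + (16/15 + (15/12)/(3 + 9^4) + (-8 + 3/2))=21.57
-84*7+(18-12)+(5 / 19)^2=-210077 / 361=-581.93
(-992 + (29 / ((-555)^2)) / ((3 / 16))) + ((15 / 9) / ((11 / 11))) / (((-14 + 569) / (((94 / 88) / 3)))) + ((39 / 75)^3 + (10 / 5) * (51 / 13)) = -36119439744437 / 36706312500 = -984.01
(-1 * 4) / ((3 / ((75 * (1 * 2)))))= -200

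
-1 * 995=-995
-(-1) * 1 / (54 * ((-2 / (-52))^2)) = 338 / 27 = 12.52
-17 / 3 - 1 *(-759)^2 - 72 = -1728476 / 3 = -576158.67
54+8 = 62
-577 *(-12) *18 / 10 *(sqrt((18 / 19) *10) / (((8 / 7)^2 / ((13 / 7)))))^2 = 1161087291 / 4864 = 238710.38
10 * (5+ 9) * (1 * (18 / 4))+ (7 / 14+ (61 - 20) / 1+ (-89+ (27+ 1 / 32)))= 19505 / 32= 609.53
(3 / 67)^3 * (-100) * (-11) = 29700 / 300763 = 0.10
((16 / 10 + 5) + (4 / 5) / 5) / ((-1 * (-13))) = 13 / 25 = 0.52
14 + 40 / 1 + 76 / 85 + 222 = 23536 / 85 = 276.89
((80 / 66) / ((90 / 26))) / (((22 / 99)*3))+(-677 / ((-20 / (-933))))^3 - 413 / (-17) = -424126152973359126443 / 13464000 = -31500754082988.65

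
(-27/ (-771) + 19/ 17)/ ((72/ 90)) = 6295/ 4369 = 1.44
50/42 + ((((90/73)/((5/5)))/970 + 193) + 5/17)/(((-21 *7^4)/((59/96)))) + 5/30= 789400053451/582674756832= 1.35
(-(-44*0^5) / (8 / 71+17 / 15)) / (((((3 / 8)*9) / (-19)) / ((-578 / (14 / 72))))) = 0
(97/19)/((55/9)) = 873/1045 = 0.84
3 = 3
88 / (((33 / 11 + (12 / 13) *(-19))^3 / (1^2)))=-193336 / 6751269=-0.03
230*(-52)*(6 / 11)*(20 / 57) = -478400 / 209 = -2289.00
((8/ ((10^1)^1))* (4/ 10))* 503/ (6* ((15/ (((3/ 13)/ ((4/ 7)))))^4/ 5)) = 1207703/ 17136600000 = 0.00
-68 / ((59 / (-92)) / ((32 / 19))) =200192 / 1121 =178.58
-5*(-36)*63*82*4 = 3719520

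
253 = 253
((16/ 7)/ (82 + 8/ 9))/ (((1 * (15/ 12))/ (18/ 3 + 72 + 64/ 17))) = 80064/ 44387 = 1.80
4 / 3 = 1.33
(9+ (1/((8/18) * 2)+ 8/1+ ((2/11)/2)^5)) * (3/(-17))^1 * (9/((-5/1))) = 630514881/109514680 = 5.76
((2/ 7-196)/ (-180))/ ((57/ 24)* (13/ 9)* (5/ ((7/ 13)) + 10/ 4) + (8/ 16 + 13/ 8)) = 1096/ 42897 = 0.03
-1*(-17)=17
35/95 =7/19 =0.37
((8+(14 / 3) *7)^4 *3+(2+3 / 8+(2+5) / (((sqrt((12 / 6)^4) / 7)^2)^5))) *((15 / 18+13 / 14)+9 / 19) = 51813630809205619 / 2824077312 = 18347100.69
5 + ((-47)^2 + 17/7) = 15515/7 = 2216.43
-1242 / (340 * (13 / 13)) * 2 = -621 / 85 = -7.31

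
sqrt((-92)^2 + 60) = 2 * sqrt(2131) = 92.33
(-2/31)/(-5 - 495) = 1/7750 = 0.00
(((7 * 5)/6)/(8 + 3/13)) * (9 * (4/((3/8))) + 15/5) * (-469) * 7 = -49294245/214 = -230346.94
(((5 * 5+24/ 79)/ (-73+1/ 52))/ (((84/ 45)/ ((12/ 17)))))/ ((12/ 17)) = -25987/ 139909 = -0.19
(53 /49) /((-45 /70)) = -106 /63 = -1.68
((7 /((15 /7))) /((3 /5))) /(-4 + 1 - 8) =-49 /99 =-0.49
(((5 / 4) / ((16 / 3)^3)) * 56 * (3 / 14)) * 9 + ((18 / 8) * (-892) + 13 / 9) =-73899995 / 36864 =-2004.67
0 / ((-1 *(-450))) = 0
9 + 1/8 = 73/8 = 9.12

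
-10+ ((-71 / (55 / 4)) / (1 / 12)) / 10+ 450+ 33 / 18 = 435.64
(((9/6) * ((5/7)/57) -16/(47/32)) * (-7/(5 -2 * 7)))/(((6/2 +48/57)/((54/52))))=-407871/178412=-2.29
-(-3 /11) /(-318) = -1 /1166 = -0.00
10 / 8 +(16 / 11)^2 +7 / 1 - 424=-200199 / 484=-413.63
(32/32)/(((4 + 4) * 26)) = 0.00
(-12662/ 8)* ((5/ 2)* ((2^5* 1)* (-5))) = 633100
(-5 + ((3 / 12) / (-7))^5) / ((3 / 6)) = -86051841 / 8605184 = -10.00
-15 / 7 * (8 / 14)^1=-60 / 49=-1.22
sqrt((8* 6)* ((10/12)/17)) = 2* sqrt(170)/17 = 1.53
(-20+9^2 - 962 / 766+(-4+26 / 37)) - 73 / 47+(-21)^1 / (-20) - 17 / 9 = 6480443153 / 119886660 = 54.05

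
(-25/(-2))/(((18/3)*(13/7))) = 175/156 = 1.12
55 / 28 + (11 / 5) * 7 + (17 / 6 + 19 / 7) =22.91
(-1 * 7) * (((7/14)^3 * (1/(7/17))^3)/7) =-1.79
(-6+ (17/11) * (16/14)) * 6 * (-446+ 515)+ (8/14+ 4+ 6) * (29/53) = -1018498/583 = -1746.99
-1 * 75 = -75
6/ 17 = 0.35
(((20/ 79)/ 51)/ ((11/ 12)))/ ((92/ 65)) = 1300/ 339779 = 0.00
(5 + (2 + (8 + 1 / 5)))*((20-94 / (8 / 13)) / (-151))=10089 / 755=13.36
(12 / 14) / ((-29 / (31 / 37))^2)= 5766 / 8059303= 0.00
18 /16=1.12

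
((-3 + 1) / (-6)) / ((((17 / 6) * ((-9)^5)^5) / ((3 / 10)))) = -0.00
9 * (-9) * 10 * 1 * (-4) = 3240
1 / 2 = 0.50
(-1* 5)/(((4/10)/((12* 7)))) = -1050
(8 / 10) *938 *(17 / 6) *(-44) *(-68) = 95420864 / 15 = 6361390.93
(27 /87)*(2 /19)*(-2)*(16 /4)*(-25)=3600 /551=6.53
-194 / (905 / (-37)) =7178 / 905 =7.93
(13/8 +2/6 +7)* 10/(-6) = -1075/72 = -14.93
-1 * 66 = -66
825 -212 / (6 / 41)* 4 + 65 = -4904.67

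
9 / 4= 2.25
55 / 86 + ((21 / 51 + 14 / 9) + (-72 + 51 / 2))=-288773 / 6579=-43.89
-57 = -57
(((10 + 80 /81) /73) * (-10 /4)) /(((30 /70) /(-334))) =5202050 /17739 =293.25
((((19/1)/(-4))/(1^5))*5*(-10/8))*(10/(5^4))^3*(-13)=-247/156250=-0.00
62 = 62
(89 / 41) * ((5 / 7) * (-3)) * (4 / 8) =-1335 / 574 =-2.33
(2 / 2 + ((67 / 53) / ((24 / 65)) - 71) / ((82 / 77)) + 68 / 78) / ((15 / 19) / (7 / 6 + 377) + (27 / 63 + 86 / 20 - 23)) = 125999280474305 / 37378626397944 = 3.37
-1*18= -18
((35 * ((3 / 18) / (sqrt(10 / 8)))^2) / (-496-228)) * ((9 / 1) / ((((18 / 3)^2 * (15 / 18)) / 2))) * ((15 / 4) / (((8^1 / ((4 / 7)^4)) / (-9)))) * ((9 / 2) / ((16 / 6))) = 243 / 496664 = 0.00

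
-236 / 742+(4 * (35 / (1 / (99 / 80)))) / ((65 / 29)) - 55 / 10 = 6894777 / 96460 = 71.48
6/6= 1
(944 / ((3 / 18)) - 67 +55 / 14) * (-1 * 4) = -156826 / 7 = -22403.71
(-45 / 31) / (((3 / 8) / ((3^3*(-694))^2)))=-1359145718.71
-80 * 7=-560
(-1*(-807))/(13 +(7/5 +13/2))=8070/209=38.61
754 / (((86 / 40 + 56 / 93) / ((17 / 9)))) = 7947160 / 15357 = 517.49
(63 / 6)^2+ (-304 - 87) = -1123 / 4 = -280.75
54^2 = 2916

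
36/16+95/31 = 659/124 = 5.31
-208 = -208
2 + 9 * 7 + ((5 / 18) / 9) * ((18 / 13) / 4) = 30425 / 468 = 65.01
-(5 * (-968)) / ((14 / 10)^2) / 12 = 30250 / 147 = 205.78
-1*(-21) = 21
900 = 900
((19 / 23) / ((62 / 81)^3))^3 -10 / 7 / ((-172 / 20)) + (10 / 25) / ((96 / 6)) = 1596769636939598823033243 / 247882126672624898961920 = 6.44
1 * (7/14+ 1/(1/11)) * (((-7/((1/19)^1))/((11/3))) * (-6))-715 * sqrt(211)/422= 27531/11-715 * sqrt(211)/422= 2478.21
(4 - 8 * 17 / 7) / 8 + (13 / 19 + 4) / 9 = -3371 / 2394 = -1.41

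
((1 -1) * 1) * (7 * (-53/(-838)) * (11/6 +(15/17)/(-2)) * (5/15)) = 0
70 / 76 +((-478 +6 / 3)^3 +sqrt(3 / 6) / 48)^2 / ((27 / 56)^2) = 49900381706963123046319 / 997272 - 21138634496*sqrt(2) / 2187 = 50036882308268166.73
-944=-944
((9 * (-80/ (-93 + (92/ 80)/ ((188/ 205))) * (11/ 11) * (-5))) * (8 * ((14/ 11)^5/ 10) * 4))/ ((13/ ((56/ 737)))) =-260914686197760/ 106458243331583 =-2.45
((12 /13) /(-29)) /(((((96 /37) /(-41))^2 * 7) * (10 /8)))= -2301289 /2533440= -0.91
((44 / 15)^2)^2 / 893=3748096 / 45208125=0.08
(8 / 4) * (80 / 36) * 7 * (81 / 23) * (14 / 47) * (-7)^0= 35280 / 1081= 32.64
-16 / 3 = -5.33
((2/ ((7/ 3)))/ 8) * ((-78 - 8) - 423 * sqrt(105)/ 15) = -423 * sqrt(105)/ 140 - 129/ 14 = -40.17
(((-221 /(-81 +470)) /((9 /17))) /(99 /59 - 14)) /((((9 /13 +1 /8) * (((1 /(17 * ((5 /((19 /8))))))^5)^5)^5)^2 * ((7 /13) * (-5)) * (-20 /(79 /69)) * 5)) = 913588553721686074097316979533162875404692582946563236145542196154546925167040127318854321251699470318487246407728895968414175965538492627185687128735056522634769333986270267616524349673035622071946895907256928112171121525182641709367419643429813123454263529723067190178205693584706076488852069088620228106322284239509400832180137263541015685104652391806120937200331167479627328047210327635821970038273532735323546497727861231295325053619659285263093786457169885711564800000000000000000000000000000000000000000000000000000000000000000000000000000000000000000000000000000000000000000000000000000000000000000000000000000000000000000000000000000000000000000000000000000000000000000000000000000000000000000000000000000 /59989313300375932011767714754373149256554136199267000321749521677192591648525401626755395285466954519970043626521923715940910262009251257750880600318647860442733421701031018378228369330072612636338597709151997648526273898763870589948658774718390758441099443196640468046320378737027130642823059041928692128856043213677501222589641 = 15229188391392387128187900000000000000000000000000000000000000000000000000000000000000000000000000000000000000000000000000000000000000000000000000000000000000000000000000000000000000000000000000000000000000000000000000000000000000000000000000000000000000000000000000000000000000000000000000000000000000000000000000000000000000000000000000000000000000000000000000000000000000000000000000.00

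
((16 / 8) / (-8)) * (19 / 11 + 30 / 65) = -313 / 572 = -0.55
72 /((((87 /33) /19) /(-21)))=-316008 /29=-10896.83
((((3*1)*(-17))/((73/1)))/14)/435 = -17/148190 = -0.00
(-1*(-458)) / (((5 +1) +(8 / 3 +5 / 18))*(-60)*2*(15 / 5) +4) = -229 / 1608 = -0.14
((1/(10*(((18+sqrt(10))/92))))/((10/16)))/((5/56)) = 185472/19625 - 10304*sqrt(10)/19625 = 7.79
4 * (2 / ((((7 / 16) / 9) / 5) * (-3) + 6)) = 1920 / 1433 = 1.34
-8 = -8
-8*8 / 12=-16 / 3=-5.33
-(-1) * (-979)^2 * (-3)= -2875323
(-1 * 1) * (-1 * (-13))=-13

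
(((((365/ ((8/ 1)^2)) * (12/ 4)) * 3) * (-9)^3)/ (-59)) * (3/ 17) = 7184295/ 64192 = 111.92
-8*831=-6648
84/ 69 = 28/ 23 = 1.22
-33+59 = 26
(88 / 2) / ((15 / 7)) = 308 / 15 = 20.53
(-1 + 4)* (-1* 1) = -3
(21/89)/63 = 1/267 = 0.00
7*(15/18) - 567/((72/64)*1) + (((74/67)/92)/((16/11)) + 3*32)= -59493707/147936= -402.16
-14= -14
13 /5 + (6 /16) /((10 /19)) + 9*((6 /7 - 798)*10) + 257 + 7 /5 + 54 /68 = -680492937 /9520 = -71480.35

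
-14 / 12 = -7 / 6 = -1.17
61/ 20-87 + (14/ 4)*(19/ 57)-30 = -6767/ 60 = -112.78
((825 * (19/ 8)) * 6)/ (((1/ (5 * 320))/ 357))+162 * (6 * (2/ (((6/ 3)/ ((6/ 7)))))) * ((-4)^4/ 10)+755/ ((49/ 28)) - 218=235031703966/ 35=6715191541.89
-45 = -45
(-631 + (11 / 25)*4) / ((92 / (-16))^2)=-251696 / 13225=-19.03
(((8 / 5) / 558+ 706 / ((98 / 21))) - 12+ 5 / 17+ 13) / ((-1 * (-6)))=25329491 / 996030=25.43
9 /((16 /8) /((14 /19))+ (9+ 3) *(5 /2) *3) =63 /649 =0.10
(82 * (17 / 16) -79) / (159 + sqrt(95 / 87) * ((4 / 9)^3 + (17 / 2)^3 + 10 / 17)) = -1104771901488840 / 331340590664632463 + 49101055403985 * sqrt(8265) / 331340590664632463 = 0.01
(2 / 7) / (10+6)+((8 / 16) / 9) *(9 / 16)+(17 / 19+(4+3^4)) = 85.94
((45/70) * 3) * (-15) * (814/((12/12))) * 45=-7417575/7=-1059653.57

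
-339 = -339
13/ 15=0.87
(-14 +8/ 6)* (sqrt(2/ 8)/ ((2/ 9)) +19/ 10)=-1577/ 30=-52.57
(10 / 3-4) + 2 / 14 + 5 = 94 / 21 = 4.48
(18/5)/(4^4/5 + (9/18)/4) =144/2053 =0.07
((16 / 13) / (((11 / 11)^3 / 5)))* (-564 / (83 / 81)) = -3654720 / 1079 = -3387.14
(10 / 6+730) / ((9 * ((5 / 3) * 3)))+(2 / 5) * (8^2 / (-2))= 467 / 135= 3.46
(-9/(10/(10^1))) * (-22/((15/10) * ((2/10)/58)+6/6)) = 10440/53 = 196.98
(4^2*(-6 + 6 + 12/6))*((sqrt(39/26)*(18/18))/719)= 16*sqrt(6)/719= 0.05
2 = 2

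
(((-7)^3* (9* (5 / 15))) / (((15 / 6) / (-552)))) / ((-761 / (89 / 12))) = -2214.31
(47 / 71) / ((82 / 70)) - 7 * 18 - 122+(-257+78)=-426.43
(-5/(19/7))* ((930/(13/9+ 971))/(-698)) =0.00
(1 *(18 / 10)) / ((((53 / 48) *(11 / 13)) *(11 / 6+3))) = 33696 / 84535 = 0.40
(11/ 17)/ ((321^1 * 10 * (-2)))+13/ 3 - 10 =-206157/ 36380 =-5.67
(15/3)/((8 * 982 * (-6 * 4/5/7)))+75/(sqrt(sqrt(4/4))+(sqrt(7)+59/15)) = 15695605325/735510144 - 16875 * sqrt(7)/3901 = 9.89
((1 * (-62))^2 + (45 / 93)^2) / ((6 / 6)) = 3844.23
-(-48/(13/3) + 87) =-987/13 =-75.92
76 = 76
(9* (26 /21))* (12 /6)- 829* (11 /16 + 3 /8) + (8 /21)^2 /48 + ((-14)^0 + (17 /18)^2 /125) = -6806966981 /7938000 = -857.52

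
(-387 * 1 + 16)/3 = -123.67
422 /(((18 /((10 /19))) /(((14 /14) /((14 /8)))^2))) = 33760 /8379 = 4.03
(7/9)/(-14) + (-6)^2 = 35.94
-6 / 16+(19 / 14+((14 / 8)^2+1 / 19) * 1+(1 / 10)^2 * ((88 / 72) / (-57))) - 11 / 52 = 72555121 / 18673200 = 3.89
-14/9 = -1.56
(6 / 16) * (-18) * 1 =-27 / 4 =-6.75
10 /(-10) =-1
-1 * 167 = -167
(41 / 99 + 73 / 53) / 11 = 9400 / 57717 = 0.16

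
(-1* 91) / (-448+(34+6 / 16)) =0.22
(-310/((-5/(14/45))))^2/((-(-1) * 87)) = 753424/176175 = 4.28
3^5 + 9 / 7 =244.29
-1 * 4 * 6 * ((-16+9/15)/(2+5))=52.80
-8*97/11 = -776/11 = -70.55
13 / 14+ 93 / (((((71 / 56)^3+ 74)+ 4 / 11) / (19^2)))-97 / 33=29826136274915 / 68186999958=437.42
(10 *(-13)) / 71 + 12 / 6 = 12 / 71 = 0.17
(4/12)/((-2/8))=-4/3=-1.33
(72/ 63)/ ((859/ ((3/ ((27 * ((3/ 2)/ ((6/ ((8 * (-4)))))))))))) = -0.00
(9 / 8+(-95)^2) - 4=72177 / 8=9022.12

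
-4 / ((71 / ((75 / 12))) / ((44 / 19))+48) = -1100 / 14549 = -0.08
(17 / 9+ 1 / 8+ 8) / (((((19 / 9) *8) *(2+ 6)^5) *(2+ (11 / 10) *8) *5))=721 / 2151677952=0.00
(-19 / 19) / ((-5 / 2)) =2 / 5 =0.40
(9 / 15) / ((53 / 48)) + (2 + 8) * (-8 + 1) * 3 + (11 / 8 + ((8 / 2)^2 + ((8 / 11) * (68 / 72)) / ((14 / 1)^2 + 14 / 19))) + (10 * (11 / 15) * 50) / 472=-4427415040397 / 23143677480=-191.30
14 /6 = 7 /3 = 2.33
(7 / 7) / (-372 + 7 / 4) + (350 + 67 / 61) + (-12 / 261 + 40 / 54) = 24884600243 / 70737003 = 351.79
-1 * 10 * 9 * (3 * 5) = -1350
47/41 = 1.15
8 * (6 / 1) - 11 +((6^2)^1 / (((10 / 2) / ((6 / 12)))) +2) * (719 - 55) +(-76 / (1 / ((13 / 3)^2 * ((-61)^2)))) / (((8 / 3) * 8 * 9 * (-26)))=20818763 / 4320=4819.16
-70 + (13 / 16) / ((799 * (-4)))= -70.00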